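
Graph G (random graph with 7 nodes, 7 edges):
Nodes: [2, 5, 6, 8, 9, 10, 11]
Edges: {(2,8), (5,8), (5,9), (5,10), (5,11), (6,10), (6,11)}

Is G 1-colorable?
No, G is not 1-colorable

Edge (2,8) forces its endpoints to differ, so 1 color is not enough.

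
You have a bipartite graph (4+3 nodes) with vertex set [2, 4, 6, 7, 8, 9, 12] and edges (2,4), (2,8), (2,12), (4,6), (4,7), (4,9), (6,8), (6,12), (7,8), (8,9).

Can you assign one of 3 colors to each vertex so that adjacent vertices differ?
Yes, G is 3-colorable

A valid 3-coloring: color 1: [4, 8, 12]; color 2: [2, 6, 7, 9].
(χ(G) = 2 ≤ 3.)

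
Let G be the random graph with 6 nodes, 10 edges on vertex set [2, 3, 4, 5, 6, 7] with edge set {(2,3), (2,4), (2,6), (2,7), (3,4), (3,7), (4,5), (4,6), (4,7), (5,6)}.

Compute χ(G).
Clique number ω(G) = 4 (lower bound: χ ≥ ω).
The clique on [2, 3, 4, 7] has size 4, forcing χ ≥ 4, and the coloring below uses 4 colors, so χ(G) = 4.
A valid 4-coloring: color 1: [4]; color 2: [2, 5]; color 3: [3, 6]; color 4: [7].

χ(G) = 4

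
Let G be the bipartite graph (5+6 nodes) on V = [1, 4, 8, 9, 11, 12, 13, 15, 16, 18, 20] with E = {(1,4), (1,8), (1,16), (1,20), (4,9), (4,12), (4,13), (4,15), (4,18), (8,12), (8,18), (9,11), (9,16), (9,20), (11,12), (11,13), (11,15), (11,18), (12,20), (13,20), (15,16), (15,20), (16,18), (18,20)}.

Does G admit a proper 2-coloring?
Yes, G is 2-colorable

A valid 2-coloring: color 1: [4, 8, 11, 16, 20]; color 2: [1, 9, 12, 13, 15, 18].
(χ(G) = 2 ≤ 2.)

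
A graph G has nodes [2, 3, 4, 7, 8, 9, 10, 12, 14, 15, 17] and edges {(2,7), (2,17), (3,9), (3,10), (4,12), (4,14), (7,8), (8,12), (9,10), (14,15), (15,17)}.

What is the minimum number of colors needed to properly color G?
χ(G) = 3

Clique number ω(G) = 3 (lower bound: χ ≥ ω).
The clique on [3, 9, 10] has size 3, forcing χ ≥ 3, and the coloring below uses 3 colors, so χ(G) = 3.
A valid 3-coloring: color 1: [2, 4, 8, 9, 15]; color 2: [3, 7, 12, 14, 17]; color 3: [10].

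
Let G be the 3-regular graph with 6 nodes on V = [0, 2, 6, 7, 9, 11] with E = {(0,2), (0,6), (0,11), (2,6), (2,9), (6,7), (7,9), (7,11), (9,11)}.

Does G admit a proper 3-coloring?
A valid 3-coloring: color 1: [6, 9]; color 2: [2, 11]; color 3: [0, 7].
(χ(G) = 3 ≤ 3.)

Yes, G is 3-colorable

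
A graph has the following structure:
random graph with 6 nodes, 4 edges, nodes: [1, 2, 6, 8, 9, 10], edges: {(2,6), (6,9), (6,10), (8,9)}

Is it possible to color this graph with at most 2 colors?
Yes, G is 2-colorable

A valid 2-coloring: color 1: [1, 6, 8]; color 2: [2, 9, 10].
(χ(G) = 2 ≤ 2.)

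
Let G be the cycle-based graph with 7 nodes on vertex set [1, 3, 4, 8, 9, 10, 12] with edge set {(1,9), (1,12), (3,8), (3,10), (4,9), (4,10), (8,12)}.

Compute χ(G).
Clique number ω(G) = 2 (lower bound: χ ≥ ω).
Odd cycle [9, 4, 10, 3, 8, 12, 1] needs 3 colors (χ ≥ 3).
The coloring below uses 3 colors, so χ(G) = 3.
A valid 3-coloring: color 1: [9, 10, 12]; color 2: [1, 3, 4]; color 3: [8].

χ(G) = 3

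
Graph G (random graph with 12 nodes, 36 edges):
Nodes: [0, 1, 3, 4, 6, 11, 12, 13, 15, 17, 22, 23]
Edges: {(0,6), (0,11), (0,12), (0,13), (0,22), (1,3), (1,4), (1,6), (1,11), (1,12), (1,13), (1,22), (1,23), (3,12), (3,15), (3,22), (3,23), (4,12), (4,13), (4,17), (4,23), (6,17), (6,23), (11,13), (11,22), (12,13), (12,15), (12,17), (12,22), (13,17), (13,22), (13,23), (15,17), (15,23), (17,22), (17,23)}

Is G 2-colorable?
No, G is not 2-colorable

The clique on vertices [0, 11, 13, 22] has size 4 > 2, so it alone needs 4 colors.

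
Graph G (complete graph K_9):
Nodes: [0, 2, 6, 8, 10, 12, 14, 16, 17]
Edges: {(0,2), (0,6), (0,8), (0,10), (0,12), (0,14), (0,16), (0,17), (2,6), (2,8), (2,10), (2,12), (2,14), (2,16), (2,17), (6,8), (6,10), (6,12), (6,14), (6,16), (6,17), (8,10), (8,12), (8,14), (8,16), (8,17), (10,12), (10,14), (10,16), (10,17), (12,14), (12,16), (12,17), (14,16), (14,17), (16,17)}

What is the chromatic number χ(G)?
Clique number ω(G) = 9 (lower bound: χ ≥ ω).
The clique on [0, 2, 6, 8, 10, 12, 14, 16, 17] has size 9, forcing χ ≥ 9, and the coloring below uses 9 colors, so χ(G) = 9.
A valid 9-coloring: color 1: [10]; color 2: [17]; color 3: [8]; color 4: [2]; color 5: [16]; color 6: [0]; color 7: [12]; color 8: [14]; color 9: [6].

χ(G) = 9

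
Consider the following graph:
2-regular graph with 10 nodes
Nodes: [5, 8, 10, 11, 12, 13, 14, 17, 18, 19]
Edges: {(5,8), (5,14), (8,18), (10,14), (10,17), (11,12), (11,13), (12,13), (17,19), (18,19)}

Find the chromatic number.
χ(G) = 3

Clique number ω(G) = 3 (lower bound: χ ≥ ω).
The clique on [11, 12, 13] has size 3, forcing χ ≥ 3, and the coloring below uses 3 colors, so χ(G) = 3.
A valid 3-coloring: color 1: [5, 10, 12, 18]; color 2: [8, 11, 14, 19]; color 3: [13, 17].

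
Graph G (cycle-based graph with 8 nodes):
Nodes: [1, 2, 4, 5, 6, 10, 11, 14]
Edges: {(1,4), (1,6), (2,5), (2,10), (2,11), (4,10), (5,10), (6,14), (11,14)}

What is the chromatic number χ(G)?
Clique number ω(G) = 3 (lower bound: χ ≥ ω).
The clique on [2, 5, 10] has size 3, forcing χ ≥ 3, and the coloring below uses 3 colors, so χ(G) = 3.
A valid 3-coloring: color 1: [1, 10, 11]; color 2: [2, 4, 6]; color 3: [5, 14].

χ(G) = 3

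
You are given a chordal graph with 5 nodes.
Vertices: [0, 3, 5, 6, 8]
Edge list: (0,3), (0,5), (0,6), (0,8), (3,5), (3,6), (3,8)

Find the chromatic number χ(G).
Clique number ω(G) = 3 (lower bound: χ ≥ ω).
The clique on [0, 3, 8] has size 3, forcing χ ≥ 3, and the coloring below uses 3 colors, so χ(G) = 3.
A valid 3-coloring: color 1: [3]; color 2: [0]; color 3: [5, 6, 8].

χ(G) = 3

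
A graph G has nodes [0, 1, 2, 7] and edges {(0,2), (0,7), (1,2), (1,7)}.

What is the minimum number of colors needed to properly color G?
χ(G) = 2

Clique number ω(G) = 2 (lower bound: χ ≥ ω).
The graph is bipartite (no odd cycle), so 2 colors suffice: χ(G) = 2.
A valid 2-coloring: color 1: [2, 7]; color 2: [0, 1].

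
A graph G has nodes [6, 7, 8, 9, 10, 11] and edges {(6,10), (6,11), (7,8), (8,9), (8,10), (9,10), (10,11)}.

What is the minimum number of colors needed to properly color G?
χ(G) = 3

Clique number ω(G) = 3 (lower bound: χ ≥ ω).
The clique on [8, 9, 10] has size 3, forcing χ ≥ 3, and the coloring below uses 3 colors, so χ(G) = 3.
A valid 3-coloring: color 1: [7, 10]; color 2: [6, 8]; color 3: [9, 11].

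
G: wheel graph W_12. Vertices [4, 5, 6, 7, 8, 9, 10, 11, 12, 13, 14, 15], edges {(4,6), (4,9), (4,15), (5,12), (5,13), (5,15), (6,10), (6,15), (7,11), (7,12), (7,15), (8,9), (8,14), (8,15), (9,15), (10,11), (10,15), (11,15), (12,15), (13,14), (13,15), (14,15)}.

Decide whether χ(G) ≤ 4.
A valid 4-coloring: color 1: [15]; color 2: [4, 8, 10, 12, 13]; color 3: [5, 6, 7, 9, 14]; color 4: [11].
(χ(G) = 4 ≤ 4.)

Yes, G is 4-colorable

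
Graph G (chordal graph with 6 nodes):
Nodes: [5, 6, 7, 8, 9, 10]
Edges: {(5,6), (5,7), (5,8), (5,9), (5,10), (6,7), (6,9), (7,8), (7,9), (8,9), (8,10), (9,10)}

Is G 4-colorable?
Yes, G is 4-colorable

A valid 4-coloring: color 1: [5]; color 2: [9]; color 3: [7, 10]; color 4: [6, 8].
(χ(G) = 4 ≤ 4.)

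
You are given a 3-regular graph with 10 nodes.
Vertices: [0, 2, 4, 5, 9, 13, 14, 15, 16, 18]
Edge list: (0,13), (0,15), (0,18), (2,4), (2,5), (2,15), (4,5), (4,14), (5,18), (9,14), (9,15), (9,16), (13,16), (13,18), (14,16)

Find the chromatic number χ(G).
Clique number ω(G) = 3 (lower bound: χ ≥ ω).
The clique on [0, 13, 18] has size 3, forcing χ ≥ 3, and the coloring below uses 3 colors, so χ(G) = 3.
A valid 3-coloring: color 1: [4, 15, 16, 18]; color 2: [5, 9, 13]; color 3: [0, 2, 14].

χ(G) = 3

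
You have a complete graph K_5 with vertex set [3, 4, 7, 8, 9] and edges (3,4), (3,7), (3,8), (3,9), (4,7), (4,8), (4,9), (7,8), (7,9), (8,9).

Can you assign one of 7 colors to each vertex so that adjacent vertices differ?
A valid 7-coloring: color 1: [7]; color 2: [9]; color 3: [3]; color 4: [8]; color 5: [4].
(χ(G) = 5 ≤ 7.)

Yes, G is 7-colorable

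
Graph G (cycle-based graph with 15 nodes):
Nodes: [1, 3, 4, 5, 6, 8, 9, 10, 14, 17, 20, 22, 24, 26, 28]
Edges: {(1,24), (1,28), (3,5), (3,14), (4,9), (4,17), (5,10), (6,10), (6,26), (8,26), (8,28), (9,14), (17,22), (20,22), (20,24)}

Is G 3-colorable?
Yes, G is 3-colorable

A valid 3-coloring: color 1: [4, 5, 6, 14, 22, 24, 28]; color 2: [1, 3, 9, 10, 17, 20, 26]; color 3: [8].
(χ(G) = 3 ≤ 3.)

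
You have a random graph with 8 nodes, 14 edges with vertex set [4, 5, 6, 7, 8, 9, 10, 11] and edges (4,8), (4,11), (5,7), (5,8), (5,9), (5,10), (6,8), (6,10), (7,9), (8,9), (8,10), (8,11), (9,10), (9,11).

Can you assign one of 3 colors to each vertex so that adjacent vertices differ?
The clique on vertices [5, 8, 9, 10] has size 4 > 3, so it alone needs 4 colors.

No, G is not 3-colorable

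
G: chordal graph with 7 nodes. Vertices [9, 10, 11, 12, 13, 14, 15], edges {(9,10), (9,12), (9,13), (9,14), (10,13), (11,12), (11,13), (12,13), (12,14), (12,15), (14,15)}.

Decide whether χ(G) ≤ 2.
No, G is not 2-colorable

The clique on vertices [9, 10, 13] has size 3 > 2, so it alone needs 3 colors.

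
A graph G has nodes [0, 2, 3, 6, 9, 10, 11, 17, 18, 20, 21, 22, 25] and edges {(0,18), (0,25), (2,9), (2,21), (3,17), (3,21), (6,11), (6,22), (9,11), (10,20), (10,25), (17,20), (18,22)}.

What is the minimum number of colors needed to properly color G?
Clique number ω(G) = 2 (lower bound: χ ≥ ω).
Odd cycle [6, 22, 18, 0, 25, 10, 20, 17, 3, 21, 2, 9, 11] needs 3 colors (χ ≥ 3).
The coloring below uses 3 colors, so χ(G) = 3.
A valid 3-coloring: color 1: [3, 6, 9, 18, 20, 25]; color 2: [0, 2, 10, 11, 17, 22]; color 3: [21].

χ(G) = 3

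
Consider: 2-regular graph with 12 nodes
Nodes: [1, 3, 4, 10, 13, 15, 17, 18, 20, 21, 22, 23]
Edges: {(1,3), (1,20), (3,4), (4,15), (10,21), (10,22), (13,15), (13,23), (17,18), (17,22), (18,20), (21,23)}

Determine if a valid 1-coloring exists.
No, G is not 1-colorable

Edge (1,3) forces its endpoints to differ, so 1 color is not enough.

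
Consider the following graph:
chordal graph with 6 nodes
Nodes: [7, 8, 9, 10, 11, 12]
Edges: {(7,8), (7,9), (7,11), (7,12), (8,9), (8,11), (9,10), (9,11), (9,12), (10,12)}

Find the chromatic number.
χ(G) = 4

Clique number ω(G) = 4 (lower bound: χ ≥ ω).
The clique on [7, 8, 9, 11] has size 4, forcing χ ≥ 4, and the coloring below uses 4 colors, so χ(G) = 4.
A valid 4-coloring: color 1: [9]; color 2: [7, 10]; color 3: [11, 12]; color 4: [8].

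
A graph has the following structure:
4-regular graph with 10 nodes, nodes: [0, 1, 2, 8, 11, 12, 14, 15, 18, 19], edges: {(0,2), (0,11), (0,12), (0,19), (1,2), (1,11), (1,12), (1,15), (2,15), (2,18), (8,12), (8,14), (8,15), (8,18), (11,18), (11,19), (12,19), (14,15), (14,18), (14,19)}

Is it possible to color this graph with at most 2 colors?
No, G is not 2-colorable

The clique on vertices [0, 11, 19] has size 3 > 2, so it alone needs 3 colors.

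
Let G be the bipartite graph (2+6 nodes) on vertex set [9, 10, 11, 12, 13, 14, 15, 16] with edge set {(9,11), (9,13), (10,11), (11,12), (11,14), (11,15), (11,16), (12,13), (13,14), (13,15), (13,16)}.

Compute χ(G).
Clique number ω(G) = 2 (lower bound: χ ≥ ω).
The graph is bipartite (no odd cycle), so 2 colors suffice: χ(G) = 2.
A valid 2-coloring: color 1: [11, 13]; color 2: [9, 10, 12, 14, 15, 16].

χ(G) = 2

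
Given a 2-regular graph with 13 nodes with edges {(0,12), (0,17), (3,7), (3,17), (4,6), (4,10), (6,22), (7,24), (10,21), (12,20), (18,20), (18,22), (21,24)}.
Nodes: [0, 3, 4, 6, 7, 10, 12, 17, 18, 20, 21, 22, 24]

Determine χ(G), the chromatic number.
χ(G) = 3

Clique number ω(G) = 2 (lower bound: χ ≥ ω).
Odd cycle [18, 22, 6, 4, 10, 21, 24, 7, 3, 17, 0, 12, 20] needs 3 colors (χ ≥ 3).
The coloring below uses 3 colors, so χ(G) = 3.
A valid 3-coloring: color 1: [6, 10, 12, 17, 18, 24]; color 2: [0, 3, 4, 20, 21, 22]; color 3: [7].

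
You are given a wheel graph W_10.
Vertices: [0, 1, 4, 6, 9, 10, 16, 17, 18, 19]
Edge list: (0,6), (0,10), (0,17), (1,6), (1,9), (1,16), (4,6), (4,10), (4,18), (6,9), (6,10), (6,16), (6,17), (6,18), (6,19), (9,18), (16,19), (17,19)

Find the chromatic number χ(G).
Clique number ω(G) = 3 (lower bound: χ ≥ ω).
Odd cycle [1, 16, 19, 17, 0, 10, 4, 18, 9] needs 3 colors (χ ≥ 3).
Vertex 6 is adjacent to every vertex of [0, 1, 4, 9, 10, 16, 17, 18, 19], which already need 3 colors among themselves, so 6 needs a new color (χ ≥ 4).
The coloring below uses 4 colors, so χ(G) = 4.
A valid 4-coloring: color 1: [6]; color 2: [0, 1, 18, 19]; color 3: [9, 10, 16, 17]; color 4: [4].

χ(G) = 4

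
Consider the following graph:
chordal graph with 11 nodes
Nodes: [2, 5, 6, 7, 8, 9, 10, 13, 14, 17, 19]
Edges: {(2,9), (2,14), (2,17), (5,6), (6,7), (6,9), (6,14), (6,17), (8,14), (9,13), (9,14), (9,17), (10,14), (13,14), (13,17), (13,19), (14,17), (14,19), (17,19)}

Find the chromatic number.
Clique number ω(G) = 4 (lower bound: χ ≥ ω).
The clique on [2, 9, 14, 17] has size 4, forcing χ ≥ 4, and the coloring below uses 4 colors, so χ(G) = 4.
A valid 4-coloring: color 1: [5, 7, 14]; color 2: [8, 10, 17]; color 3: [9, 19]; color 4: [2, 6, 13].

χ(G) = 4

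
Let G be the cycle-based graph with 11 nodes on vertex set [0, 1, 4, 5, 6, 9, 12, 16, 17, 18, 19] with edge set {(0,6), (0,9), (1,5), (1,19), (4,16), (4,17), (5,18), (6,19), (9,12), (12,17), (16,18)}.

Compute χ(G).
χ(G) = 3

Clique number ω(G) = 2 (lower bound: χ ≥ ω).
Odd cycle [19, 6, 0, 9, 12, 17, 4, 16, 18, 5, 1] needs 3 colors (χ ≥ 3).
The coloring below uses 3 colors, so χ(G) = 3.
A valid 3-coloring: color 1: [0, 4, 5, 12, 19]; color 2: [1, 6, 9, 16, 17]; color 3: [18].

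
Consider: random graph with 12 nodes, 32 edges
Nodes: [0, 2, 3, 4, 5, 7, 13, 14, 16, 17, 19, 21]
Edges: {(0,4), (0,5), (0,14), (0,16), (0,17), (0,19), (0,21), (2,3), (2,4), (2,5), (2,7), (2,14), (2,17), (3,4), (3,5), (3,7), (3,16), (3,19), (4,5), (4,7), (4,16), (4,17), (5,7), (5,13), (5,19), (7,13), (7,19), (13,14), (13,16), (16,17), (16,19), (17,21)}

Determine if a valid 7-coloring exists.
A valid 7-coloring: color 1: [0, 3, 13]; color 2: [4, 14, 19, 21]; color 3: [5, 17]; color 4: [7, 16]; color 5: [2].
(χ(G) = 5 ≤ 7.)

Yes, G is 7-colorable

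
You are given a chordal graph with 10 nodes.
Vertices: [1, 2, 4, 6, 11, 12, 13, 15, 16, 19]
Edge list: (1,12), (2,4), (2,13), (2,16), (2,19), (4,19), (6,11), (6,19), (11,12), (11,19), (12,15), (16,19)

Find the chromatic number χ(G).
Clique number ω(G) = 3 (lower bound: χ ≥ ω).
The clique on [2, 16, 19] has size 3, forcing χ ≥ 3, and the coloring below uses 3 colors, so χ(G) = 3.
A valid 3-coloring: color 1: [12, 13, 19]; color 2: [1, 2, 11, 15]; color 3: [4, 6, 16].

χ(G) = 3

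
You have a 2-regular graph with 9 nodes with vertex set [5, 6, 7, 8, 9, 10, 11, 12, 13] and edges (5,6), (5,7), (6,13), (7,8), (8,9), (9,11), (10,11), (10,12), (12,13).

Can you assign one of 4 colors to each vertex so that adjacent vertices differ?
A valid 4-coloring: color 1: [5, 9, 10, 13]; color 2: [6, 7, 11, 12]; color 3: [8].
(χ(G) = 3 ≤ 4.)

Yes, G is 4-colorable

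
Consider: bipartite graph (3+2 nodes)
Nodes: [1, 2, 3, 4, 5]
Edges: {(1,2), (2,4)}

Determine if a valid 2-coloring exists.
A valid 2-coloring: color 1: [2, 3, 5]; color 2: [1, 4].
(χ(G) = 2 ≤ 2.)

Yes, G is 2-colorable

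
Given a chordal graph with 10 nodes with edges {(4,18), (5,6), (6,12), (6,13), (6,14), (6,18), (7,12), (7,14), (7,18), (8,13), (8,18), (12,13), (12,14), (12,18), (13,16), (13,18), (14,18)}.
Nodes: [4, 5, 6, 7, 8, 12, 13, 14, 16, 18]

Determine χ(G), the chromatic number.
χ(G) = 4

Clique number ω(G) = 4 (lower bound: χ ≥ ω).
The clique on [6, 12, 13, 18] has size 4, forcing χ ≥ 4, and the coloring below uses 4 colors, so χ(G) = 4.
A valid 4-coloring: color 1: [5, 16, 18]; color 2: [4, 13, 14]; color 3: [6, 7, 8]; color 4: [12].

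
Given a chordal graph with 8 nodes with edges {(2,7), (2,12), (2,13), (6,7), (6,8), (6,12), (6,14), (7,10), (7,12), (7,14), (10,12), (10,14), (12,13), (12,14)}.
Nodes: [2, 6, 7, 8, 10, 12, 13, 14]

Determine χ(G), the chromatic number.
Clique number ω(G) = 4 (lower bound: χ ≥ ω).
The clique on [7, 10, 12, 14] has size 4, forcing χ ≥ 4, and the coloring below uses 4 colors, so χ(G) = 4.
A valid 4-coloring: color 1: [8, 12]; color 2: [7, 13]; color 3: [2, 14]; color 4: [6, 10].

χ(G) = 4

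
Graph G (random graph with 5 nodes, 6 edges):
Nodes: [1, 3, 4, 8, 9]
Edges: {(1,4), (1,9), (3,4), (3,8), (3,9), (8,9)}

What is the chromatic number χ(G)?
Clique number ω(G) = 3 (lower bound: χ ≥ ω).
The clique on [3, 8, 9] has size 3, forcing χ ≥ 3, and the coloring below uses 3 colors, so χ(G) = 3.
A valid 3-coloring: color 1: [4, 9]; color 2: [1, 3]; color 3: [8].

χ(G) = 3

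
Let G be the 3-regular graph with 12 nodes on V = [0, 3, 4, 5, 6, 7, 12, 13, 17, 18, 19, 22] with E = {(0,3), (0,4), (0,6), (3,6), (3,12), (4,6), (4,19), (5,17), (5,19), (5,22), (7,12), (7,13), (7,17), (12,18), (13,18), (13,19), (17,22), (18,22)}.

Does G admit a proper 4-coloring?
Yes, G is 4-colorable

A valid 4-coloring: color 1: [3, 7, 19, 22]; color 2: [4, 5, 12, 13]; color 3: [0, 17, 18]; color 4: [6].
(χ(G) = 3 ≤ 4.)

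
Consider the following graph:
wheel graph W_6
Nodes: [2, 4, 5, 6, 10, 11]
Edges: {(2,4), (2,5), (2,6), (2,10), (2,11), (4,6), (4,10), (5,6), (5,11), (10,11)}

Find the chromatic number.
χ(G) = 4

Clique number ω(G) = 3 (lower bound: χ ≥ ω).
Odd cycle [11, 5, 6, 4, 10] needs 3 colors (χ ≥ 3).
Vertex 2 is adjacent to every vertex of [4, 5, 6, 10, 11], which already need 3 colors among themselves, so 2 needs a new color (χ ≥ 4).
The coloring below uses 4 colors, so χ(G) = 4.
A valid 4-coloring: color 1: [2]; color 2: [4, 11]; color 3: [5, 10]; color 4: [6].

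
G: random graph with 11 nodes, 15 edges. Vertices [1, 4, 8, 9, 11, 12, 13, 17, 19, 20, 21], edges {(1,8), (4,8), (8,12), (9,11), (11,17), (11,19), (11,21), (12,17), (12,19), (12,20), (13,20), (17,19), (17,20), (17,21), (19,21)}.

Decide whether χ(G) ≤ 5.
A valid 5-coloring: color 1: [8, 9, 13, 17]; color 2: [1, 4, 19, 20]; color 3: [11, 12]; color 4: [21].
(χ(G) = 4 ≤ 5.)

Yes, G is 5-colorable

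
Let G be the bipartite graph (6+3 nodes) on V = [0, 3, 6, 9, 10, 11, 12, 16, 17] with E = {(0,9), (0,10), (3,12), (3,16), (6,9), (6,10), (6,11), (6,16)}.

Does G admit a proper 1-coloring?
No, G is not 1-colorable

Edge (0,9) forces its endpoints to differ, so 1 color is not enough.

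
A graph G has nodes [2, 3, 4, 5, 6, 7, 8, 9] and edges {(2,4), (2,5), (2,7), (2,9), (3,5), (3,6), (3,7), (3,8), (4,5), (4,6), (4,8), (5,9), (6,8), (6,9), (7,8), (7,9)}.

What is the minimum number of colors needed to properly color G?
χ(G) = 3

Clique number ω(G) = 3 (lower bound: χ ≥ ω).
The clique on [3, 6, 8] has size 3, forcing χ ≥ 3, and the coloring below uses 3 colors, so χ(G) = 3.
A valid 3-coloring: color 1: [3, 4, 9]; color 2: [5, 6, 7]; color 3: [2, 8].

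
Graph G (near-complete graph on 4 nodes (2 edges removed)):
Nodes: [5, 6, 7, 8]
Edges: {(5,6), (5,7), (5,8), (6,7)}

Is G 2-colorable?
The clique on vertices [5, 6, 7] has size 3 > 2, so it alone needs 3 colors.

No, G is not 2-colorable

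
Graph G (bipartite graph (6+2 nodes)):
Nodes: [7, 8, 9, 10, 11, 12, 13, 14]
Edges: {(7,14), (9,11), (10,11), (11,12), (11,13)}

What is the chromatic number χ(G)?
χ(G) = 2

Clique number ω(G) = 2 (lower bound: χ ≥ ω).
The graph is bipartite (no odd cycle), so 2 colors suffice: χ(G) = 2.
A valid 2-coloring: color 1: [8, 11, 14]; color 2: [7, 9, 10, 12, 13].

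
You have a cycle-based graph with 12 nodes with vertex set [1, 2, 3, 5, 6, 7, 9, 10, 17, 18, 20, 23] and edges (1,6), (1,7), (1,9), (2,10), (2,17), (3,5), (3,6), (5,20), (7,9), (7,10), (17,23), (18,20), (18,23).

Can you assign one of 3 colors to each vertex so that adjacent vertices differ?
A valid 3-coloring: color 1: [1, 3, 10, 20, 23]; color 2: [2, 5, 6, 7, 18]; color 3: [9, 17].
(χ(G) = 3 ≤ 3.)

Yes, G is 3-colorable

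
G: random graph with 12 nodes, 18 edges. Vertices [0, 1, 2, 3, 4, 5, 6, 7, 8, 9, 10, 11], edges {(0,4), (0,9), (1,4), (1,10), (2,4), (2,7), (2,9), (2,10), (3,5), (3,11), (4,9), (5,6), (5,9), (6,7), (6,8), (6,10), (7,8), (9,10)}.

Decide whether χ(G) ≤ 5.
Yes, G is 5-colorable

A valid 5-coloring: color 1: [1, 3, 6, 9]; color 2: [4, 5, 7, 10, 11]; color 3: [0, 2, 8].
(χ(G) = 3 ≤ 5.)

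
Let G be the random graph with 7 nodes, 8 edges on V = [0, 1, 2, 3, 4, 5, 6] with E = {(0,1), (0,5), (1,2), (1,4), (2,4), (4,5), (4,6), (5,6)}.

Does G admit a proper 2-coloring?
The clique on vertices [1, 2, 4] has size 3 > 2, so it alone needs 3 colors.

No, G is not 2-colorable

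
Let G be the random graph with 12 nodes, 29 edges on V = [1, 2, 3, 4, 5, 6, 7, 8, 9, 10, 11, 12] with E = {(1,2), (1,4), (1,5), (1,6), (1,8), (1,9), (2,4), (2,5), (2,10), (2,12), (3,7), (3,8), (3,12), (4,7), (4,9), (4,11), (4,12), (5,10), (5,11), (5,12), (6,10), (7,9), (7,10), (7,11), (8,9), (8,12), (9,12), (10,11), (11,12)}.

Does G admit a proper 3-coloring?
Odd cycle [10, 5, 12, 4, 7] needs 3 colors (χ ≥ 3).
Vertex 11 is adjacent to every vertex of [4, 5, 7, 10, 12], which already need 3 colors among themselves, so 11 needs a new color (χ ≥ 4).
Hence χ(G) ≥ 4 > 3, so no proper 3-coloring exists.

No, G is not 3-colorable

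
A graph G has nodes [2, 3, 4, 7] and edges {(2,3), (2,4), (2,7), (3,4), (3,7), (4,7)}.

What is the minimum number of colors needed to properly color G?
χ(G) = 4

Clique number ω(G) = 4 (lower bound: χ ≥ ω).
The clique on [2, 3, 4, 7] has size 4, forcing χ ≥ 4, and the coloring below uses 4 colors, so χ(G) = 4.
A valid 4-coloring: color 1: [7]; color 2: [2]; color 3: [4]; color 4: [3].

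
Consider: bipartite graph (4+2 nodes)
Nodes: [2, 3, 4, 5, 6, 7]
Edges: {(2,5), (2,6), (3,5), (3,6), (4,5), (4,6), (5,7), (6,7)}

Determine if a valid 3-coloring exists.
A valid 3-coloring: color 1: [5, 6]; color 2: [2, 3, 4, 7].
(χ(G) = 2 ≤ 3.)

Yes, G is 3-colorable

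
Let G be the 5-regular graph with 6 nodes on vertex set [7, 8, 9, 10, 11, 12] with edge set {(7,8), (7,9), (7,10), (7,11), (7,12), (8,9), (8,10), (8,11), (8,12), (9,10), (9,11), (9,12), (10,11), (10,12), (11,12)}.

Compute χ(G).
Clique number ω(G) = 6 (lower bound: χ ≥ ω).
The clique on [7, 8, 9, 10, 11, 12] has size 6, forcing χ ≥ 6, and the coloring below uses 6 colors, so χ(G) = 6.
A valid 6-coloring: color 1: [11]; color 2: [9]; color 3: [8]; color 4: [7]; color 5: [10]; color 6: [12].

χ(G) = 6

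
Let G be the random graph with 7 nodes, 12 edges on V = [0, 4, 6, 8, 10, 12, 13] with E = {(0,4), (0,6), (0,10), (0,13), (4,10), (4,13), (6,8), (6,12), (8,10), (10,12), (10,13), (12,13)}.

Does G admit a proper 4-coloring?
Yes, G is 4-colorable

A valid 4-coloring: color 1: [6, 10]; color 2: [0, 8, 12]; color 3: [13]; color 4: [4].
(χ(G) = 4 ≤ 4.)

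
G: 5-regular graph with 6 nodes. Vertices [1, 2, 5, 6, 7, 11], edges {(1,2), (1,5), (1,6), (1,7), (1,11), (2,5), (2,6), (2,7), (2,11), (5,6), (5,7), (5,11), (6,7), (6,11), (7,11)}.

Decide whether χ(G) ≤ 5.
The clique on vertices [1, 2, 5, 6, 7, 11] has size 6 > 5, so it alone needs 6 colors.

No, G is not 5-colorable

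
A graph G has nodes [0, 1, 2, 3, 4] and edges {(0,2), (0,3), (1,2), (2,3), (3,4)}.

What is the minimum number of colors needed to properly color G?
χ(G) = 3

Clique number ω(G) = 3 (lower bound: χ ≥ ω).
The clique on [0, 2, 3] has size 3, forcing χ ≥ 3, and the coloring below uses 3 colors, so χ(G) = 3.
A valid 3-coloring: color 1: [2, 4]; color 2: [1, 3]; color 3: [0].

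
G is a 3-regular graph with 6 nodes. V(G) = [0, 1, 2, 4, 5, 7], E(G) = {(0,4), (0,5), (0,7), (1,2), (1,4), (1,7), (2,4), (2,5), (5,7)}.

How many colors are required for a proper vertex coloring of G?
Clique number ω(G) = 3 (lower bound: χ ≥ ω).
The clique on [0, 5, 7] has size 3, forcing χ ≥ 3, and the coloring below uses 3 colors, so χ(G) = 3.
A valid 3-coloring: color 1: [0, 2]; color 2: [1, 5]; color 3: [4, 7].

χ(G) = 3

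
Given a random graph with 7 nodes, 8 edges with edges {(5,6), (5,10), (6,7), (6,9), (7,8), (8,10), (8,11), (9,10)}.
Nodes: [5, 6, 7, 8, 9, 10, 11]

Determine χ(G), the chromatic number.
χ(G) = 3

Clique number ω(G) = 2 (lower bound: χ ≥ ω).
Odd cycle [10, 5, 6, 7, 8] needs 3 colors (χ ≥ 3).
The coloring below uses 3 colors, so χ(G) = 3.
A valid 3-coloring: color 1: [6, 8]; color 2: [7, 10, 11]; color 3: [5, 9].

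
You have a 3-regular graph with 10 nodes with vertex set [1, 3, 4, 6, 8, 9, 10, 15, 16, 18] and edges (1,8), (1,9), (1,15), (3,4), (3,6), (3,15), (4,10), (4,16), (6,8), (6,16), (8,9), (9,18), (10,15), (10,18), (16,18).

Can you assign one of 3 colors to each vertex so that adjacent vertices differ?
A valid 3-coloring: color 1: [9, 15, 16]; color 2: [1, 4, 6, 18]; color 3: [3, 8, 10].
(χ(G) = 3 ≤ 3.)

Yes, G is 3-colorable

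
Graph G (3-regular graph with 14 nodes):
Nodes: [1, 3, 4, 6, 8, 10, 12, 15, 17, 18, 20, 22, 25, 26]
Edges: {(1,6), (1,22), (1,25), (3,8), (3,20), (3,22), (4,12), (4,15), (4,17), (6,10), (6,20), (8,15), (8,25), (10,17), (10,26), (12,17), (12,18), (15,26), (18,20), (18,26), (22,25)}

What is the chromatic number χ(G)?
χ(G) = 3

Clique number ω(G) = 3 (lower bound: χ ≥ ω).
The clique on [1, 22, 25] has size 3, forcing χ ≥ 3, and the coloring below uses 3 colors, so χ(G) = 3.
A valid 3-coloring: color 1: [1, 10, 12, 15, 20]; color 2: [3, 6, 17, 18, 25]; color 3: [4, 8, 22, 26].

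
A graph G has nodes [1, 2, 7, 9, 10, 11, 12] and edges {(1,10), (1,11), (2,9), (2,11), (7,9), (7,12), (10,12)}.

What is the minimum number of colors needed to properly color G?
Clique number ω(G) = 2 (lower bound: χ ≥ ω).
Odd cycle [7, 9, 2, 11, 1, 10, 12] needs 3 colors (χ ≥ 3).
The coloring below uses 3 colors, so χ(G) = 3.
A valid 3-coloring: color 1: [9, 10, 11]; color 2: [1, 2, 12]; color 3: [7].

χ(G) = 3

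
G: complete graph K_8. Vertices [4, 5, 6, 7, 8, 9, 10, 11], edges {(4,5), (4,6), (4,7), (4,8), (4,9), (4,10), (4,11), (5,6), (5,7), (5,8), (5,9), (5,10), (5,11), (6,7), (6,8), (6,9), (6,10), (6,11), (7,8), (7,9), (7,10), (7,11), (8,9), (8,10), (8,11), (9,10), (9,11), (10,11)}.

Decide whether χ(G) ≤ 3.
No, G is not 3-colorable

The clique on vertices [4, 5, 6, 7, 8, 9, 10, 11] has size 8 > 3, so it alone needs 8 colors.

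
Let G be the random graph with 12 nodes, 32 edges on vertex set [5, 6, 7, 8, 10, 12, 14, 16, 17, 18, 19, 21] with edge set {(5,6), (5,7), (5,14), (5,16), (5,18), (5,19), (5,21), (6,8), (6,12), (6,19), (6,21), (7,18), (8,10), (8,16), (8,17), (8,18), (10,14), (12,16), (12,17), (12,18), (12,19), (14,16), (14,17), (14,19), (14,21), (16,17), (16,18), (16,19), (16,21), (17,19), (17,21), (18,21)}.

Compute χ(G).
χ(G) = 5

Clique number ω(G) = 4 (lower bound: χ ≥ ω).
Suppose a proper 4-coloring c exists. The clique [5, 14, 16, 19] takes 4 distinct colors; by symmetry let c(5) = 1, c(14) = 2, c(16) = 3, c(19) = 4.
- Vertex 17: neighbors [14, 16, 19] already have colors [2, 3, 4] ⇒ c(17) = 1.
- Vertex 12: neighbors [17, 16, 19] already have colors [1, 3, 4] ⇒ c(12) = 2.
- Vertex 18: neighbors [5, 12, 16] already have colors [1, 2, 3] ⇒ c(18) = 4.
- Vertex 21: neighbors [5, 14, 16, 18] already have colors [1, 2, 3, 4] — all 4 colors blocked. Contradiction.
The forced assignments end in a contradiction, so G has no proper 4-coloring (χ ≥ 5).
The coloring below uses 5 colors, so χ(G) = 5.
A valid 5-coloring: color 1: [6, 7, 10, 16]; color 2: [5, 17]; color 3: [8, 19, 21]; color 4: [14, 18]; color 5: [12].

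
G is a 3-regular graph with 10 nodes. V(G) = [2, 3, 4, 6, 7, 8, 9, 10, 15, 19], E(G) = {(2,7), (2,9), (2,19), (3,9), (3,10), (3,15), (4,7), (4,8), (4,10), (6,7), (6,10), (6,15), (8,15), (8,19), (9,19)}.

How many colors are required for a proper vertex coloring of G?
χ(G) = 3

Clique number ω(G) = 3 (lower bound: χ ≥ ω).
The clique on [2, 9, 19] has size 3, forcing χ ≥ 3, and the coloring below uses 3 colors, so χ(G) = 3.
A valid 3-coloring: color 1: [2, 3, 4, 6]; color 2: [7, 8, 9, 10]; color 3: [15, 19].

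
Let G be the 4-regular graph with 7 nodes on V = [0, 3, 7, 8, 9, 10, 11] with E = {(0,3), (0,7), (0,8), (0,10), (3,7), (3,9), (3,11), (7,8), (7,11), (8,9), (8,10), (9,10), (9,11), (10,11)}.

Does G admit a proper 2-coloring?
The clique on vertices [0, 8, 10] has size 3 > 2, so it alone needs 3 colors.

No, G is not 2-colorable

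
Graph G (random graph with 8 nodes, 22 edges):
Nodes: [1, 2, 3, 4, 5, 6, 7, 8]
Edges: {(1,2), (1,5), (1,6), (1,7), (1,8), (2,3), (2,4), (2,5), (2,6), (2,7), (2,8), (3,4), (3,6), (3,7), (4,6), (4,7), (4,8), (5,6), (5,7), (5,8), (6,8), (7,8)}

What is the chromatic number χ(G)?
χ(G) = 5

Clique number ω(G) = 5 (lower bound: χ ≥ ω).
The clique on [1, 2, 5, 6, 8] has size 5, forcing χ ≥ 5, and the coloring below uses 5 colors, so χ(G) = 5.
A valid 5-coloring: color 1: [2]; color 2: [3, 8]; color 3: [6, 7]; color 4: [4, 5]; color 5: [1].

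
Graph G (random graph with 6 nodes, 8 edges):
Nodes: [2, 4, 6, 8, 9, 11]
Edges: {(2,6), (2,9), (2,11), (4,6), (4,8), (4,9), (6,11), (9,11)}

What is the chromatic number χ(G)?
χ(G) = 3

Clique number ω(G) = 3 (lower bound: χ ≥ ω).
The clique on [2, 9, 11] has size 3, forcing χ ≥ 3, and the coloring below uses 3 colors, so χ(G) = 3.
A valid 3-coloring: color 1: [2, 4]; color 2: [6, 8, 9]; color 3: [11].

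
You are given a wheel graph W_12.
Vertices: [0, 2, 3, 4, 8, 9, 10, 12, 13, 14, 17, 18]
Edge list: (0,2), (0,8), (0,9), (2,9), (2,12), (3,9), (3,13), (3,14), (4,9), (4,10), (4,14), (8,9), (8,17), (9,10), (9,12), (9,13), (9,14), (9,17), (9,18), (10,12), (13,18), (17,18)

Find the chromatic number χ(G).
Clique number ω(G) = 3 (lower bound: χ ≥ ω).
Odd cycle [10, 12, 2, 0, 8, 17, 18, 13, 3, 14, 4] needs 3 colors (χ ≥ 3).
Vertex 9 is adjacent to every vertex of [0, 2, 3, 4, 8, 10, 12, 13, 14, 17, 18], which already need 3 colors among themselves, so 9 needs a new color (χ ≥ 4).
The coloring below uses 4 colors, so χ(G) = 4.
A valid 4-coloring: color 1: [9]; color 2: [2, 8, 10, 14, 18]; color 3: [0, 4, 12, 13, 17]; color 4: [3].

χ(G) = 4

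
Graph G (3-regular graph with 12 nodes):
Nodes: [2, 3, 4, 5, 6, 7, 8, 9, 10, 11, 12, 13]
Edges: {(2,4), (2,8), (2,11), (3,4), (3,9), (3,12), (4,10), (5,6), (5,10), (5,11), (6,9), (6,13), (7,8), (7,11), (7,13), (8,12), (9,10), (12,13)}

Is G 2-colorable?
Odd cycle [11, 7, 13, 6, 9, 10, 5] needs 3 colors (χ ≥ 3).
Hence χ(G) ≥ 3 > 2, so no proper 2-coloring exists.

No, G is not 2-colorable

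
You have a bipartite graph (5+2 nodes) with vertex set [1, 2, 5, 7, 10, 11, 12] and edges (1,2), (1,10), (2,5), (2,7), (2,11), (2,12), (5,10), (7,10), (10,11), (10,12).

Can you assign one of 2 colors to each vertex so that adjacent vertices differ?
Yes, G is 2-colorable

A valid 2-coloring: color 1: [2, 10]; color 2: [1, 5, 7, 11, 12].
(χ(G) = 2 ≤ 2.)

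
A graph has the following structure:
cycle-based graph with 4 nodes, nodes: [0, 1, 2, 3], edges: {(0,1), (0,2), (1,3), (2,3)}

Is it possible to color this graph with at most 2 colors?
Yes, G is 2-colorable

A valid 2-coloring: color 1: [0, 3]; color 2: [1, 2].
(χ(G) = 2 ≤ 2.)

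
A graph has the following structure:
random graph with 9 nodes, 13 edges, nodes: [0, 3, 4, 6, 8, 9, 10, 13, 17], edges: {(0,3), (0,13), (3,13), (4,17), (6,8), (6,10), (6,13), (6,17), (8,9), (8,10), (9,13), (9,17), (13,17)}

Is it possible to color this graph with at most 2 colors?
The clique on vertices [6, 8, 10] has size 3 > 2, so it alone needs 3 colors.

No, G is not 2-colorable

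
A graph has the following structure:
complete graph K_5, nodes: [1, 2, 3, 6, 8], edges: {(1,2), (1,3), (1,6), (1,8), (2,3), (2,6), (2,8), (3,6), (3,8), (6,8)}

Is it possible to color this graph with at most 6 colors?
Yes, G is 6-colorable

A valid 6-coloring: color 1: [3]; color 2: [2]; color 3: [1]; color 4: [8]; color 5: [6].
(χ(G) = 5 ≤ 6.)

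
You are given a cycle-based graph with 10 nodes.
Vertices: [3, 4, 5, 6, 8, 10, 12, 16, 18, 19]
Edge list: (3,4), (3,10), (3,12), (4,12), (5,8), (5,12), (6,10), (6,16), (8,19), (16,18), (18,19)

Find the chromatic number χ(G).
Clique number ω(G) = 3 (lower bound: χ ≥ ω).
The clique on [3, 4, 12] has size 3, forcing χ ≥ 3, and the coloring below uses 3 colors, so χ(G) = 3.
A valid 3-coloring: color 1: [3, 6, 8, 18]; color 2: [10, 12, 16, 19]; color 3: [4, 5].

χ(G) = 3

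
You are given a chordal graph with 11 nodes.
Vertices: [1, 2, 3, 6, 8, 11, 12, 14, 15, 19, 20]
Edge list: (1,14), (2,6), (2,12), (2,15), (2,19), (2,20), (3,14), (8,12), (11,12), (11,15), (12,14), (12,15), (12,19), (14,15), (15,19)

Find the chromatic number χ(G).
Clique number ω(G) = 4 (lower bound: χ ≥ ω).
The clique on [2, 12, 15, 19] has size 4, forcing χ ≥ 4, and the coloring below uses 4 colors, so χ(G) = 4.
A valid 4-coloring: color 1: [1, 3, 6, 12, 20]; color 2: [8, 15]; color 3: [2, 11, 14]; color 4: [19].

χ(G) = 4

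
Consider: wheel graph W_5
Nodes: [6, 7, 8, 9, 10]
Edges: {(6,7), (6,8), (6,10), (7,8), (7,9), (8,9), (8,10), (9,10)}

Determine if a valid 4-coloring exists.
Yes, G is 4-colorable

A valid 4-coloring: color 1: [8]; color 2: [7, 10]; color 3: [6, 9].
(χ(G) = 3 ≤ 4.)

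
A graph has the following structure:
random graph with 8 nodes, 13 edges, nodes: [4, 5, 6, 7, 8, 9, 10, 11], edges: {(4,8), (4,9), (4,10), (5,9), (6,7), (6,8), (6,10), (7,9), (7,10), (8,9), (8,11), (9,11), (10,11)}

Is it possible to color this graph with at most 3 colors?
Yes, G is 3-colorable

A valid 3-coloring: color 1: [9, 10]; color 2: [5, 7, 8]; color 3: [4, 6, 11].
(χ(G) = 3 ≤ 3.)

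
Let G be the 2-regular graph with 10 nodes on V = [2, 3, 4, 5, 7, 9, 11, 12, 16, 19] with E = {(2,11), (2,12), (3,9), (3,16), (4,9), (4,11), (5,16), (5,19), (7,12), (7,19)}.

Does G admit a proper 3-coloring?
A valid 3-coloring: color 1: [9, 11, 12, 16, 19]; color 2: [2, 3, 4, 5, 7].
(χ(G) = 2 ≤ 3.)

Yes, G is 3-colorable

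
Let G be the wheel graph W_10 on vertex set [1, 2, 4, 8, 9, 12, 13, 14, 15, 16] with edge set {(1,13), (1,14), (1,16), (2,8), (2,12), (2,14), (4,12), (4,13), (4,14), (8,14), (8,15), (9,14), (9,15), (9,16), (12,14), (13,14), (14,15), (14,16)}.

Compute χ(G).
χ(G) = 4

Clique number ω(G) = 3 (lower bound: χ ≥ ω).
Odd cycle [16, 1, 13, 4, 12, 2, 8, 15, 9] needs 3 colors (χ ≥ 3).
Vertex 14 is adjacent to every vertex of [1, 2, 4, 8, 9, 12, 13, 15, 16], which already need 3 colors among themselves, so 14 needs a new color (χ ≥ 4).
The coloring below uses 4 colors, so χ(G) = 4.
A valid 4-coloring: color 1: [14]; color 2: [12, 13, 15, 16]; color 3: [1, 2, 4, 9]; color 4: [8].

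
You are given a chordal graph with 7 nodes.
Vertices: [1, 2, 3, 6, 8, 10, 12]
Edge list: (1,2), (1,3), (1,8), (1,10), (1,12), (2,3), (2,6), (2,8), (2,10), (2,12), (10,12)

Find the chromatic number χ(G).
χ(G) = 4

Clique number ω(G) = 4 (lower bound: χ ≥ ω).
The clique on [1, 2, 10, 12] has size 4, forcing χ ≥ 4, and the coloring below uses 4 colors, so χ(G) = 4.
A valid 4-coloring: color 1: [2]; color 2: [1, 6]; color 3: [3, 8, 10]; color 4: [12].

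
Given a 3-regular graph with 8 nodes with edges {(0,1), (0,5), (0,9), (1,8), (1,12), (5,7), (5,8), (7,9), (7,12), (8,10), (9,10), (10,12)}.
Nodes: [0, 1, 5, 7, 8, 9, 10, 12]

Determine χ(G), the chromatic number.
Clique number ω(G) = 2 (lower bound: χ ≥ ω).
Odd cycle [5, 7, 9, 10, 8] needs 3 colors (χ ≥ 3).
The coloring below uses 3 colors, so χ(G) = 3.
A valid 3-coloring: color 1: [0, 7, 10]; color 2: [8, 9, 12]; color 3: [1, 5].

χ(G) = 3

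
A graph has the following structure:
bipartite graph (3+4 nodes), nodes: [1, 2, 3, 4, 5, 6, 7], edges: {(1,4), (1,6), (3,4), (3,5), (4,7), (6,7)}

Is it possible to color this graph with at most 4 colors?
Yes, G is 4-colorable

A valid 4-coloring: color 1: [2, 4, 5, 6]; color 2: [1, 3, 7].
(χ(G) = 2 ≤ 4.)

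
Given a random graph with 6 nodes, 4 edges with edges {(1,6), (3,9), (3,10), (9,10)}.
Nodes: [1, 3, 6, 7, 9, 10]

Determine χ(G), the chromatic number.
Clique number ω(G) = 3 (lower bound: χ ≥ ω).
The clique on [3, 9, 10] has size 3, forcing χ ≥ 3, and the coloring below uses 3 colors, so χ(G) = 3.
A valid 3-coloring: color 1: [1, 7, 9]; color 2: [6, 10]; color 3: [3].

χ(G) = 3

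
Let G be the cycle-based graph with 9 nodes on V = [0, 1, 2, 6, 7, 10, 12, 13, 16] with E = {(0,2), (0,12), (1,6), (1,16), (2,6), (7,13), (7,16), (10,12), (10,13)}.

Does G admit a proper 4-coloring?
Yes, G is 4-colorable

A valid 4-coloring: color 1: [0, 6, 13, 16]; color 2: [1, 2, 7, 12]; color 3: [10].
(χ(G) = 3 ≤ 4.)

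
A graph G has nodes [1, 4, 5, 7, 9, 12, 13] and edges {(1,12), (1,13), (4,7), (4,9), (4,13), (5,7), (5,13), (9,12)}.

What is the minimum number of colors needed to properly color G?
χ(G) = 3

Clique number ω(G) = 2 (lower bound: χ ≥ ω).
Odd cycle [1, 12, 9, 4, 7, 5, 13] needs 3 colors (χ ≥ 3).
The coloring below uses 3 colors, so χ(G) = 3.
A valid 3-coloring: color 1: [7, 12, 13]; color 2: [1, 4, 5]; color 3: [9].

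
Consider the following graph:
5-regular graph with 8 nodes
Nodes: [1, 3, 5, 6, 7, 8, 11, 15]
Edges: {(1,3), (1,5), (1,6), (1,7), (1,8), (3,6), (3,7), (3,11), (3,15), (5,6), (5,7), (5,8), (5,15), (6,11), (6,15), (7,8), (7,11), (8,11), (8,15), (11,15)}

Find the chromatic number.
Clique number ω(G) = 4 (lower bound: χ ≥ ω).
The clique on [1, 5, 7, 8] has size 4, forcing χ ≥ 4, and the coloring below uses 4 colors, so χ(G) = 4.
A valid 4-coloring: color 1: [1, 11]; color 2: [3, 5]; color 3: [7, 15]; color 4: [6, 8].

χ(G) = 4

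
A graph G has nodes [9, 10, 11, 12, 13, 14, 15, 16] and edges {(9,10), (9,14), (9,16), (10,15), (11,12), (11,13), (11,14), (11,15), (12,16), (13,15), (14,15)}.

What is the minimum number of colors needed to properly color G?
Clique number ω(G) = 3 (lower bound: χ ≥ ω).
The clique on [11, 13, 15] has size 3, forcing χ ≥ 3, and the coloring below uses 3 colors, so χ(G) = 3.
A valid 3-coloring: color 1: [9, 11]; color 2: [15, 16]; color 3: [10, 12, 13, 14].

χ(G) = 3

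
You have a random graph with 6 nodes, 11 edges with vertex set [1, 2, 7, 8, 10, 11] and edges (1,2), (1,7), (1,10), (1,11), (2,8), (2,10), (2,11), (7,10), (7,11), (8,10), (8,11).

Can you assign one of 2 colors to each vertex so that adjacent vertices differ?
No, G is not 2-colorable

The clique on vertices [2, 8, 10] has size 3 > 2, so it alone needs 3 colors.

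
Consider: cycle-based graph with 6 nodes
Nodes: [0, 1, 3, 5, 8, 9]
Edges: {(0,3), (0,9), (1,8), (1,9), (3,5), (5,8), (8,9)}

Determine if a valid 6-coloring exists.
Yes, G is 6-colorable

A valid 6-coloring: color 1: [0, 8]; color 2: [5, 9]; color 3: [1, 3].
(χ(G) = 3 ≤ 6.)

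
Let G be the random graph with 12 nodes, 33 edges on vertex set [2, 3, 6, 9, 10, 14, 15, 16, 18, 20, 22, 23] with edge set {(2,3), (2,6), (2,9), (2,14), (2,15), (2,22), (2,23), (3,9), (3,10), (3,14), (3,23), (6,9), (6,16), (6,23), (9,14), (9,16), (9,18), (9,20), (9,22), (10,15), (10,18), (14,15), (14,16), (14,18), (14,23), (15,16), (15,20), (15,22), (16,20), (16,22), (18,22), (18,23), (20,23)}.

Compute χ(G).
χ(G) = 4

Clique number ω(G) = 4 (lower bound: χ ≥ ω).
The clique on [2, 3, 9, 14] has size 4, forcing χ ≥ 4, and the coloring below uses 4 colors, so χ(G) = 4.
A valid 4-coloring: color 1: [9, 15, 23]; color 2: [6, 10, 14, 20, 22]; color 3: [2, 16, 18]; color 4: [3].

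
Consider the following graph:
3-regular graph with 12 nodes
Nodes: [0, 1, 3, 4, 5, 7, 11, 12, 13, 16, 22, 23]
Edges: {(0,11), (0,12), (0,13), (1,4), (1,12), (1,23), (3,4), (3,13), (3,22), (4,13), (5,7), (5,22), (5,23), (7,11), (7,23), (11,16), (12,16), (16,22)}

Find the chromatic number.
χ(G) = 3

Clique number ω(G) = 3 (lower bound: χ ≥ ω).
The clique on [3, 4, 13] has size 3, forcing χ ≥ 3, and the coloring below uses 3 colors, so χ(G) = 3.
A valid 3-coloring: color 1: [1, 7, 13, 22]; color 2: [3, 11, 12, 23]; color 3: [0, 4, 5, 16].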